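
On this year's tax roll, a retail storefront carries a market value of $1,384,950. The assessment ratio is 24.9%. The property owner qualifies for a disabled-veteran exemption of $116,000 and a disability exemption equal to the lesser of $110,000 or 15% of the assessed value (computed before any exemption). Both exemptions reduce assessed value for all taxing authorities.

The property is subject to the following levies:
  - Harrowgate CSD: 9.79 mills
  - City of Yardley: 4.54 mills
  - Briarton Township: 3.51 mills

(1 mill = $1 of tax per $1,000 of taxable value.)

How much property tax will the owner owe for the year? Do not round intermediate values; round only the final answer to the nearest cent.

$3,159.90

Assessed value = $1,384,950 × 0.249 = $344,852.55
Disability exemption = min($110,000, 15% × $344,852.55) = min($110,000, $51,727.8825) = $51,727.8825 (percentage binds)
Taxable value = $344,852.55 − $116,000 − $51,727.8825 = $177,124.6675
Harrowgate CSD: $177,124.6675 × 0.00979 = $1,734.050494825
City of Yardley: $177,124.6675 × 0.00454 = $804.14599045
Briarton Township: $177,124.6675 × 0.00351 = $621.707582925
Total = $3,159.9040682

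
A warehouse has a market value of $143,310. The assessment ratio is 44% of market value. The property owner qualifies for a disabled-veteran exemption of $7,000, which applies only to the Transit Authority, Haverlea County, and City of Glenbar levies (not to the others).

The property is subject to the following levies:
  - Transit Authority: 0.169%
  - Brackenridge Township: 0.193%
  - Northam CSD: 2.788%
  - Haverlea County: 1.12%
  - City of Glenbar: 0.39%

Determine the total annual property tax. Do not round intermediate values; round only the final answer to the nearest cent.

$2,820.90

Assessed value = $143,310 × 0.44 = $63,056.4
Transit Authority: ($63,056.4 − $7,000) × 0.00169 = $56,056.4 × 0.00169 = $94.735316
Brackenridge Township: $63,056.4 × 0.00193 = $121.698852
Northam CSD: $63,056.4 × 0.02788 = $1,758.012432
Haverlea County: ($63,056.4 − $7,000) × 0.0112 = $56,056.4 × 0.0112 = $627.83168
City of Glenbar: ($63,056.4 − $7,000) × 0.0039 = $56,056.4 × 0.0039 = $218.61996
Total = $2,820.89824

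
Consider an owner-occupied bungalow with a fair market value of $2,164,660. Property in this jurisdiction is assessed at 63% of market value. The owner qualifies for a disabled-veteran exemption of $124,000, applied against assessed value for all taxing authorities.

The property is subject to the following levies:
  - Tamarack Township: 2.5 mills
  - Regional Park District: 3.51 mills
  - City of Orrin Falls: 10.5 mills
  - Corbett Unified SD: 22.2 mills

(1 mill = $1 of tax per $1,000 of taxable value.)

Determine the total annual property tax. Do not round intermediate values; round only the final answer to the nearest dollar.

$47,990

Assessed value = $2,164,660 × 0.63 = $1,363,735.8
Taxable value = $1,363,735.8 − $124,000 = $1,239,735.8
Tamarack Township: $1,239,735.8 × 0.0025 = $3,099.3395
Regional Park District: $1,239,735.8 × 0.00351 = $4,351.472658
City of Orrin Falls: $1,239,735.8 × 0.0105 = $13,017.2259
Corbett Unified SD: $1,239,735.8 × 0.0222 = $27,522.13476
Total = $3,099.3395 + $4,351.472658 + $13,017.2259 + $27,522.13476 = $47,990.172818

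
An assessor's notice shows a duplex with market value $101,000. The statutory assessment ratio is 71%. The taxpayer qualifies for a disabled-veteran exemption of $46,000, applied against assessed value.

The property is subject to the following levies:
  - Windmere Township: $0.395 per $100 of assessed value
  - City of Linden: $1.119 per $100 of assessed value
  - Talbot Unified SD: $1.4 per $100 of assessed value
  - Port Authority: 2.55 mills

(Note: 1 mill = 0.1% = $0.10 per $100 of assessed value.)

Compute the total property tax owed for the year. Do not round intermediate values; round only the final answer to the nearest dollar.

$815

Assessed value = $101,000 × 0.71 = $71,710
Taxable value = $71,710 − $46,000 = $25,710
Windmere Township: $25,710 × 0.00395 = $101.5545
City of Linden: $25,710 × 0.01119 = $287.6949
Talbot Unified SD: $25,710 × 0.014 = $359.94
Port Authority: $25,710 × 0.00255 = $65.5605
Total = $814.7499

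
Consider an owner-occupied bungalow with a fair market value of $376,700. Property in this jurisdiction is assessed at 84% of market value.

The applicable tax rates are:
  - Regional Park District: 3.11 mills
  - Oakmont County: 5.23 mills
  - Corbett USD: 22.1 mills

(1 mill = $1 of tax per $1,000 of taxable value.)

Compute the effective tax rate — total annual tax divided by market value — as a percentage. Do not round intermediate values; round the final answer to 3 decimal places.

Assessed value = $376,700 × 0.84 = $316,428
Regional Park District: $316,428 × 0.00311 = $984.09108
Oakmont County: $316,428 × 0.00523 = $1,654.91844
Corbett USD: $316,428 × 0.0221 = $6,993.0588
Total tax = $9,632.06832
Effective rate = $9,632.06832 ÷ $376,700 = 2.557% of market value

2.557%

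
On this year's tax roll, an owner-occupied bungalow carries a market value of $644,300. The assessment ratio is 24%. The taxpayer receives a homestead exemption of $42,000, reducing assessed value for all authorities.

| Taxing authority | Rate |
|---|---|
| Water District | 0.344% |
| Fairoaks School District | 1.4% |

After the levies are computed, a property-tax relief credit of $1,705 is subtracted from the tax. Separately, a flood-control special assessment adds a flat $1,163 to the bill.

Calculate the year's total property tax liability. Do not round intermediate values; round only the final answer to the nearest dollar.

$1,422

Assessed value = $644,300 × 0.24 = $154,632
Taxable value = $154,632 − $42,000 = $112,632
Water District: $112,632 × 0.00344 = $387.45408
Fairoaks School District: $112,632 × 0.014 = $1,576.848
Levies subtotal = $1,964.30208
After credit = $1,964.30208 − $1,705 = $259.30208
Total = $259.30208 + $1,163 = $1,422.30208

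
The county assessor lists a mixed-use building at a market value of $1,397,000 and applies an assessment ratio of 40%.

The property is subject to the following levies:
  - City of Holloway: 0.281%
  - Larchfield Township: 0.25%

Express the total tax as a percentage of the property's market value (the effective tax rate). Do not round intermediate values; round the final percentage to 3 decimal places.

Assessed value = $1,397,000 × 0.4 = $558,800
City of Holloway: $558,800 × 0.00281 = $1,570.228
Larchfield Township: $558,800 × 0.0025 = $1,397
Total tax = $2,967.228
Effective rate = $2,967.228 ÷ $1,397,000 = 0.212% of market value

0.212%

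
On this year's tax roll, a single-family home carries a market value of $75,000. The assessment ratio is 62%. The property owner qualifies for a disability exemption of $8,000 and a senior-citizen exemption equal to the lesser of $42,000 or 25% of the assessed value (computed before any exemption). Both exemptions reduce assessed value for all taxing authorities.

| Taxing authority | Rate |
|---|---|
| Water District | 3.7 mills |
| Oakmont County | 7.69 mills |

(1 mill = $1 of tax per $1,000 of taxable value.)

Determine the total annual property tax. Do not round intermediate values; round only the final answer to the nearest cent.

Assessed value = $75,000 × 0.62 = $46,500
Senior-citizen exemption = min($42,000, 25% × $46,500) = min($42,000, $11,625) = $11,625 (percentage binds)
Taxable value = $46,500 − $8,000 − $11,625 = $26,875
Water District: $26,875 × 0.0037 = $99.4375
Oakmont County: $26,875 × 0.00769 = $206.66875
Total = $306.10625

$306.11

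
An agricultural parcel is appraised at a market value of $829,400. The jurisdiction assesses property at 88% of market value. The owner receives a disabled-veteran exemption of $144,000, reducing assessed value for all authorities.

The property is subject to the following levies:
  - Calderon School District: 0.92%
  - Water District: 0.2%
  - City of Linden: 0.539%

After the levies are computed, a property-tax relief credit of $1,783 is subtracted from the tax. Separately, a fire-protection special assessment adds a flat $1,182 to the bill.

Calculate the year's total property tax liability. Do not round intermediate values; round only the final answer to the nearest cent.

$9,118.62

Assessed value = $829,400 × 0.88 = $729,872
Taxable value = $729,872 − $144,000 = $585,872
Calderon School District: $585,872 × 0.0092 = $5,390.0224
Water District: $585,872 × 0.002 = $1,171.744
City of Linden: $585,872 × 0.00539 = $3,157.85008
Levies subtotal = $9,719.61648
After credit = $9,719.61648 − $1,783 = $7,936.61648
Total = $7,936.61648 + $1,182 = $9,118.61648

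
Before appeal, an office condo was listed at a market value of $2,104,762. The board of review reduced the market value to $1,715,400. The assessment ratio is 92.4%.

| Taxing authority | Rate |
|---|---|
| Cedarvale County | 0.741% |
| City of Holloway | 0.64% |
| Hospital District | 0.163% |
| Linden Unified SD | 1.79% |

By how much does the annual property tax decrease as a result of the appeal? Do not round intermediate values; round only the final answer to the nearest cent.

$11,994.75

Old assessed value = $2,104,762 × 0.924 = $1,944,800.088
New assessed value = $1,715,400 × 0.924 = $1,585,029.6
Combined rate = 0.00741 + 0.0064 + 0.00163 + 0.0179 = 0.03334
Old tax = $1,944,800.088 × 0.03334 = $64,839.63493392
New tax = $1,585,029.6 × 0.03334 = $52,844.886864
Reduction = $64,839.63493392 − $52,844.886864 = $11,994.74806992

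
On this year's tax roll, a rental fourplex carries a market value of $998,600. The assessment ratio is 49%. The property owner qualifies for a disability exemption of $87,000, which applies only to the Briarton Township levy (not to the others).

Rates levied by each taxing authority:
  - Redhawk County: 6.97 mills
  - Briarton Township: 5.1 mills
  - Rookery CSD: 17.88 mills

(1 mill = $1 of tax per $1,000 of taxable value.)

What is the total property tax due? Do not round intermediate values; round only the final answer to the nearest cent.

Assessed value = $998,600 × 0.49 = $489,314
Redhawk County: $489,314 × 0.00697 = $3,410.51858
Briarton Township: ($489,314 − $87,000) × 0.0051 = $402,314 × 0.0051 = $2,051.8014
Rookery CSD: $489,314 × 0.01788 = $8,748.93432
Total = $14,211.2543

$14,211.25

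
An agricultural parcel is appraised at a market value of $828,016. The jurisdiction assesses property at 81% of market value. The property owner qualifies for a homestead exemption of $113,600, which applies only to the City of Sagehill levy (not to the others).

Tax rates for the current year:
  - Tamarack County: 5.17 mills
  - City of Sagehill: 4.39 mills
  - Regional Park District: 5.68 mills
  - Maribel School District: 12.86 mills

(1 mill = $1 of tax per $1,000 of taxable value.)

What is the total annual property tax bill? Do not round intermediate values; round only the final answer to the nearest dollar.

$18,348

Assessed value = $828,016 × 0.81 = $670,692.96
Tamarack County: $670,692.96 × 0.00517 = $3,467.4826032
City of Sagehill: ($670,692.96 − $113,600) × 0.00439 = $557,092.96 × 0.00439 = $2,445.6380944
Regional Park District: $670,692.96 × 0.00568 = $3,809.5360128
Maribel School District: $670,692.96 × 0.01286 = $8,625.1114656
Total = $18,347.768176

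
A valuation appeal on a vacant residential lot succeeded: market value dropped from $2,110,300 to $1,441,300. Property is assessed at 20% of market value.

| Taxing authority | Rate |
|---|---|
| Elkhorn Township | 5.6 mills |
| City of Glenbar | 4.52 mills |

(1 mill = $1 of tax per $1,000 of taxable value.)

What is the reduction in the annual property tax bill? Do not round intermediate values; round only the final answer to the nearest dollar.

$1,354

Old assessed value = $2,110,300 × 0.2 = $422,060
New assessed value = $1,441,300 × 0.2 = $288,260
Combined rate = 0.0056 + 0.00452 = 0.01012
Old tax = $422,060 × 0.01012 = $4,271.2472
New tax = $288,260 × 0.01012 = $2,917.1912
Reduction = $4,271.2472 − $2,917.1912 = $1,354.056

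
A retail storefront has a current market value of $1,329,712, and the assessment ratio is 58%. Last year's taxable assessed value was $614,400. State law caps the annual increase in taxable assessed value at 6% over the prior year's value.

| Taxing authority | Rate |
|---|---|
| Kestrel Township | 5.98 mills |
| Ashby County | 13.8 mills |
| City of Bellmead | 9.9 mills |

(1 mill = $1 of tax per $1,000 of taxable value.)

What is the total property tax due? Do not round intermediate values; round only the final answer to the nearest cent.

$19,329.52

Uncapped assessed value = $1,329,712 × 0.58 = $771,232.96
Cap limit = $614,400 × 1.06 = $651,264
Taxable assessed value = min($771,232.96, $651,264) = $651,264 (cap binds)
Kestrel Township: $651,264 × 0.00598 = $3,894.55872
Ashby County: $651,264 × 0.0138 = $8,987.4432
City of Bellmead: $651,264 × 0.0099 = $6,447.5136
Total = $19,329.51552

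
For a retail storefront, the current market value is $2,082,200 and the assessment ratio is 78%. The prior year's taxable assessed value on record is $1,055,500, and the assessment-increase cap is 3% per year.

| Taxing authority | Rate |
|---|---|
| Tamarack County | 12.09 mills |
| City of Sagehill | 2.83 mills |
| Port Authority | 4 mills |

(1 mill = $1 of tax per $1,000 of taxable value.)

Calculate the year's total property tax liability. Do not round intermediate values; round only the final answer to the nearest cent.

Uncapped assessed value = $2,082,200 × 0.78 = $1,624,116
Cap limit = $1,055,500 × 1.03 = $1,087,165
Taxable assessed value = min($1,624,116, $1,087,165) = $1,087,165 (cap binds)
Tamarack County: $1,087,165 × 0.01209 = $13,143.82485
City of Sagehill: $1,087,165 × 0.00283 = $3,076.67695
Port Authority: $1,087,165 × 0.004 = $4,348.66
Total = $20,569.1618

$20,569.16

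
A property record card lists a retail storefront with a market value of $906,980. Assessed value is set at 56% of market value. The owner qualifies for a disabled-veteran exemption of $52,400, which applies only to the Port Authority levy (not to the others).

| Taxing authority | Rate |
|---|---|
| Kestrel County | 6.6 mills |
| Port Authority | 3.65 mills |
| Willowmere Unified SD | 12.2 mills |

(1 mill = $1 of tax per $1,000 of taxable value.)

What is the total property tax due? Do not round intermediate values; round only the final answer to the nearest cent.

Assessed value = $906,980 × 0.56 = $507,908.8
Kestrel County: $507,908.8 × 0.0066 = $3,352.19808
Port Authority: ($507,908.8 − $52,400) × 0.00365 = $455,508.8 × 0.00365 = $1,662.60712
Willowmere Unified SD: $507,908.8 × 0.0122 = $6,196.48736
Total = $11,211.29256

$11,211.29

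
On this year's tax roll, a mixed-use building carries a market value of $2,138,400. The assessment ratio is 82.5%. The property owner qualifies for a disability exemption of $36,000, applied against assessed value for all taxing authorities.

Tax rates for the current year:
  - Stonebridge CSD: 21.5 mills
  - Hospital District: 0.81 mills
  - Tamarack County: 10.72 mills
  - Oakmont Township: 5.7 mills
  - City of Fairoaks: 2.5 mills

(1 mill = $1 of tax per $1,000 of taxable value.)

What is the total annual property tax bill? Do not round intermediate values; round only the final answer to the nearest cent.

$71,252.86

Assessed value = $2,138,400 × 0.825 = $1,764,180
Taxable value = $1,764,180 − $36,000 = $1,728,180
Stonebridge CSD: $1,728,180 × 0.0215 = $37,155.87
Hospital District: $1,728,180 × 0.00081 = $1,399.8258
Tamarack County: $1,728,180 × 0.01072 = $18,526.0896
Oakmont Township: $1,728,180 × 0.0057 = $9,850.626
City of Fairoaks: $1,728,180 × 0.0025 = $4,320.45
Total = $37,155.87 + $1,399.8258 + $18,526.0896 + $9,850.626 + $4,320.45 = $71,252.8614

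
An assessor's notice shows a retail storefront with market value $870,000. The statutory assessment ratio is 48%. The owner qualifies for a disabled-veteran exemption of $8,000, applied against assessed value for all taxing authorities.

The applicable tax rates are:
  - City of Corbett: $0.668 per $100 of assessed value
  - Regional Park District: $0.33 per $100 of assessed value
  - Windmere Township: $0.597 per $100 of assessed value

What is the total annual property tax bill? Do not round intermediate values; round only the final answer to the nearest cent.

$6,533.12

Assessed value = $870,000 × 0.48 = $417,600
Taxable value = $417,600 − $8,000 = $409,600
City of Corbett: $409,600 × 0.00668 = $2,736.128
Regional Park District: $409,600 × 0.0033 = $1,351.68
Windmere Township: $409,600 × 0.00597 = $2,445.312
Total = $2,736.128 + $1,351.68 + $2,445.312 = $6,533.12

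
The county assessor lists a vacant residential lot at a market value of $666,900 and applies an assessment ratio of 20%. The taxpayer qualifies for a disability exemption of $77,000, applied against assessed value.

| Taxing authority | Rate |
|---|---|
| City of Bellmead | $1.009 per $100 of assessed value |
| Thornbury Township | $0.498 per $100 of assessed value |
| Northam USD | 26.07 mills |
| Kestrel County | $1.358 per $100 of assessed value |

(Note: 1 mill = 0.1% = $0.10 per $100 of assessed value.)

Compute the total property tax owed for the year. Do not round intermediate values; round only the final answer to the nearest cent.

Assessed value = $666,900 × 0.2 = $133,380
Taxable value = $133,380 − $77,000 = $56,380
City of Bellmead: $56,380 × 0.01009 = $568.8742
Thornbury Township: $56,380 × 0.00498 = $280.7724
Northam USD: $56,380 × 0.02607 = $1,469.8266
Kestrel County: $56,380 × 0.01358 = $765.6404
Total = $3,085.1136

$3,085.11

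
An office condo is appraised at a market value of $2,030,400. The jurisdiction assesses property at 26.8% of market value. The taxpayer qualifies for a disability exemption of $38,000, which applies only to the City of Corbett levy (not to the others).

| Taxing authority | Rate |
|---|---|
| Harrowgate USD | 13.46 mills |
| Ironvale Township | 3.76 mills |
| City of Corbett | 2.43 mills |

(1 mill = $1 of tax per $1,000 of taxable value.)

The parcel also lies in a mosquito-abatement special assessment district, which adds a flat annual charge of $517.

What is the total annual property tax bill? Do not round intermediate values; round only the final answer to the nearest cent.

$11,117.15

Assessed value = $2,030,400 × 0.268 = $544,147.2
Harrowgate USD: $544,147.2 × 0.01346 = $7,324.221312
Ironvale Township: $544,147.2 × 0.00376 = $2,045.993472
City of Corbett: ($544,147.2 − $38,000) × 0.00243 = $506,147.2 × 0.00243 = $1,229.937696
Levies subtotal = $10,600.15248
Total = $10,600.15248 + $517 = $11,117.15248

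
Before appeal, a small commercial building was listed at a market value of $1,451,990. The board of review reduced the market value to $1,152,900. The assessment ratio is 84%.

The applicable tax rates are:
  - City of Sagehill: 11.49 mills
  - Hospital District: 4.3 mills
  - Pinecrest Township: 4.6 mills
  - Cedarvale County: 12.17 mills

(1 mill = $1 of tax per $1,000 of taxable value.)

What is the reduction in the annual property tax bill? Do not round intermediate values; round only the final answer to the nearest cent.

Old assessed value = $1,451,990 × 0.84 = $1,219,671.6
New assessed value = $1,152,900 × 0.84 = $968,436
Combined rate = 0.01149 + 0.0043 + 0.0046 + 0.01217 = 0.03256
Old tax = $1,219,671.6 × 0.03256 = $39,712.507296
New tax = $968,436 × 0.03256 = $31,532.27616
Reduction = $39,712.507296 − $31,532.27616 = $8,180.231136

$8,180.23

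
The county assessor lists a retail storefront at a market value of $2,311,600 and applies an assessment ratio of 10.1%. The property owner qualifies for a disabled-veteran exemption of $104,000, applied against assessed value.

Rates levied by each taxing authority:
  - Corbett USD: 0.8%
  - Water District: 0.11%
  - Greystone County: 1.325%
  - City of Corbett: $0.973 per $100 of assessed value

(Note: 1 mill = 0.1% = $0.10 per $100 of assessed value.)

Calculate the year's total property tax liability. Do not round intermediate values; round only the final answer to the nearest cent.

Assessed value = $2,311,600 × 0.101 = $233,471.6
Taxable value = $233,471.6 − $104,000 = $129,471.6
Corbett USD: $129,471.6 × 0.008 = $1,035.7728
Water District: $129,471.6 × 0.0011 = $142.41876
Greystone County: $129,471.6 × 0.01325 = $1,715.4987
City of Corbett: $129,471.6 × 0.00973 = $1,259.758668
Total = $4,153.448928

$4,153.45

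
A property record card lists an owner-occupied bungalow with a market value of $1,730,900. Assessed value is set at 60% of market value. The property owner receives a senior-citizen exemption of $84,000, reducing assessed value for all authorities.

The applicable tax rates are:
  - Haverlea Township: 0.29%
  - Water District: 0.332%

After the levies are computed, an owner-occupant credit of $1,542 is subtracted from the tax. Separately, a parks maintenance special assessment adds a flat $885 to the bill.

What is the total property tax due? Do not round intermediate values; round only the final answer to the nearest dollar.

$5,280

Assessed value = $1,730,900 × 0.6 = $1,038,540
Taxable value = $1,038,540 − $84,000 = $954,540
Haverlea Township: $954,540 × 0.0029 = $2,768.166
Water District: $954,540 × 0.00332 = $3,169.0728
Levies subtotal = $5,937.2388
After credit = $5,937.2388 − $1,542 = $4,395.2388
Total = $4,395.2388 + $885 = $5,280.2388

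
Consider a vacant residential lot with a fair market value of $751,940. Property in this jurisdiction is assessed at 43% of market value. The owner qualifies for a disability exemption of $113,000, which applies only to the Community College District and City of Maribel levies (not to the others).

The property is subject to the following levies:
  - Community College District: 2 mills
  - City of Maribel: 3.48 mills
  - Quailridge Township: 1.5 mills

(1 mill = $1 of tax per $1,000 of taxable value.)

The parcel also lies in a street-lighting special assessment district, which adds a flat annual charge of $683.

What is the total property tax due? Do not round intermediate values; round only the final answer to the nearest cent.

Assessed value = $751,940 × 0.43 = $323,334.2
Community College District: ($323,334.2 − $113,000) × 0.002 = $210,334.2 × 0.002 = $420.6684
City of Maribel: ($323,334.2 − $113,000) × 0.00348 = $210,334.2 × 0.00348 = $731.963016
Quailridge Township: $323,334.2 × 0.0015 = $485.0013
Levies subtotal = $1,637.632716
Total = $1,637.632716 + $683 = $2,320.632716

$2,320.63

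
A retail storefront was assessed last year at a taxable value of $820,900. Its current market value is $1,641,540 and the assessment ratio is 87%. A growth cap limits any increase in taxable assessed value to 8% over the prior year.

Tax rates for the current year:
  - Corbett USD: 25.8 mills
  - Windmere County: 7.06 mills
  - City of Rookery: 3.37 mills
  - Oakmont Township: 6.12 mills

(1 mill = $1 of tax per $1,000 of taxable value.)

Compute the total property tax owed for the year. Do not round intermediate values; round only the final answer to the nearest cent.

$37,546.32

Uncapped assessed value = $1,641,540 × 0.87 = $1,428,139.8
Cap limit = $820,900 × 1.08 = $886,572
Taxable assessed value = min($1,428,139.8, $886,572) = $886,572 (cap binds)
Corbett USD: $886,572 × 0.0258 = $22,873.5576
Windmere County: $886,572 × 0.00706 = $6,259.19832
City of Rookery: $886,572 × 0.00337 = $2,987.74764
Oakmont Township: $886,572 × 0.00612 = $5,425.82064
Total = $37,546.3242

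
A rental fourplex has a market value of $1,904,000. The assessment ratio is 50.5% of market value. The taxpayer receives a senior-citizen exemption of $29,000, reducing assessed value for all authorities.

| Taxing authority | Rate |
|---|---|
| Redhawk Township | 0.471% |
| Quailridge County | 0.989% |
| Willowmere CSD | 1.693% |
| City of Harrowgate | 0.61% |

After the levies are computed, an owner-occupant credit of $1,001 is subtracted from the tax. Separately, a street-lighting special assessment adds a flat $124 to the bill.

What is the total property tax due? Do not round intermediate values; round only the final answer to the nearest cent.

Assessed value = $1,904,000 × 0.505 = $961,520
Taxable value = $961,520 − $29,000 = $932,520
Redhawk Township: $932,520 × 0.00471 = $4,392.1692
Quailridge County: $932,520 × 0.00989 = $9,222.6228
Willowmere CSD: $932,520 × 0.01693 = $15,787.5636
City of Harrowgate: $932,520 × 0.0061 = $5,688.372
Levies subtotal = $35,090.7276
After credit = $35,090.7276 − $1,001 = $34,089.7276
Total = $34,089.7276 + $124 = $34,213.7276

$34,213.73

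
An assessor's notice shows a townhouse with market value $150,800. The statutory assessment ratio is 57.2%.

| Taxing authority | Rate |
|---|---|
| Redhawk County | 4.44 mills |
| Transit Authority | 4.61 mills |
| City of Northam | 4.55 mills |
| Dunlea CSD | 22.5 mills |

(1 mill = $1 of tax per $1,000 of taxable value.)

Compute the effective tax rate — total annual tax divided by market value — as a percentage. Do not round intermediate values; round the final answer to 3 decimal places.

Assessed value = $150,800 × 0.572 = $86,257.6
Redhawk County: $86,257.6 × 0.00444 = $382.983744
Transit Authority: $86,257.6 × 0.00461 = $397.647536
City of Northam: $86,257.6 × 0.00455 = $392.47208
Dunlea CSD: $86,257.6 × 0.0225 = $1,940.796
Total tax = $3,113.89936
Effective rate = $3,113.89936 ÷ $150,800 = 2.065% of market value

2.065%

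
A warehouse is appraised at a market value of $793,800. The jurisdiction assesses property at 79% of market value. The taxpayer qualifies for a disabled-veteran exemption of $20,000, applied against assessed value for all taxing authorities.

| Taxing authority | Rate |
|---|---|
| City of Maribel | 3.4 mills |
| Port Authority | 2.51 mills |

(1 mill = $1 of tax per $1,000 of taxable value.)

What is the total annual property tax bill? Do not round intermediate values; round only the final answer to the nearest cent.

Assessed value = $793,800 × 0.79 = $627,102
Taxable value = $627,102 − $20,000 = $607,102
City of Maribel: $607,102 × 0.0034 = $2,064.1468
Port Authority: $607,102 × 0.00251 = $1,523.82602
Total = $2,064.1468 + $1,523.82602 = $3,587.97282

$3,587.97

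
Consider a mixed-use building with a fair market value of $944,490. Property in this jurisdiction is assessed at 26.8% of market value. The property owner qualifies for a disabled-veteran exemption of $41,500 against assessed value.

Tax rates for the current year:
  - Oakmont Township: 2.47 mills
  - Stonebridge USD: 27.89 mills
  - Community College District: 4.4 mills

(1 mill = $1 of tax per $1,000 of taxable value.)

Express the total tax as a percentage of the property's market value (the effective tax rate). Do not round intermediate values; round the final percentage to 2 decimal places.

0.78%

Assessed value = $944,490 × 0.268 = $253,123.32
Taxable value = $253,123.32 − $41,500 = $211,623.32
Oakmont Township: $211,623.32 × 0.00247 = $522.7096004
Stonebridge USD: $211,623.32 × 0.02789 = $5,902.1743948
Community College District: $211,623.32 × 0.0044 = $931.142608
Total tax = $7,356.0266032
Effective rate = $7,356.0266032 ÷ $944,490 = 0.78% of market value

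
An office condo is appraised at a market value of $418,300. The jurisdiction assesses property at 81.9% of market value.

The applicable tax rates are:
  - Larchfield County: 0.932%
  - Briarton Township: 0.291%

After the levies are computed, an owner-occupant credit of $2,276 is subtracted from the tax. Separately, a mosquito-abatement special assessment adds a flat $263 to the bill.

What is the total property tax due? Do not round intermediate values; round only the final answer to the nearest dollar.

Assessed value = $418,300 × 0.819 = $342,587.7
Larchfield County: $342,587.7 × 0.00932 = $3,192.917364
Briarton Township: $342,587.7 × 0.00291 = $996.930207
Levies subtotal = $4,189.847571
After credit = $4,189.847571 − $2,276 = $1,913.847571
Total = $1,913.847571 + $263 = $2,176.847571

$2,177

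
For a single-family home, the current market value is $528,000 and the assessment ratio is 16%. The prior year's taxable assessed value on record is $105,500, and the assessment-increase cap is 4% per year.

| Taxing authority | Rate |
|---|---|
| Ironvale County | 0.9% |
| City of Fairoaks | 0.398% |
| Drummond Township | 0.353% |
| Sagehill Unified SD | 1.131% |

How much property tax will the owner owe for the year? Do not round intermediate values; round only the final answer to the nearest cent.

Uncapped assessed value = $528,000 × 0.16 = $84,480
Cap limit = $105,500 × 1.04 = $109,720
Taxable assessed value = min($84,480, $109,720) = $84,480 (cap does not bind)
Ironvale County: $84,480 × 0.009 = $760.32
City of Fairoaks: $84,480 × 0.00398 = $336.2304
Drummond Township: $84,480 × 0.00353 = $298.2144
Sagehill Unified SD: $84,480 × 0.01131 = $955.4688
Total = $2,350.2336

$2,350.23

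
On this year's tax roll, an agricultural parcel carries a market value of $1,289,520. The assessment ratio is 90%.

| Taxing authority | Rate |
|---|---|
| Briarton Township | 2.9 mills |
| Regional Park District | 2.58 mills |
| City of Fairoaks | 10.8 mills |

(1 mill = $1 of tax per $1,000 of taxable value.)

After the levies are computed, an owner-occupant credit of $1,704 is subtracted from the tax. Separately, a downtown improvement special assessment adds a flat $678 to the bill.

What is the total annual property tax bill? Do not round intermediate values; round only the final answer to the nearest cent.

Assessed value = $1,289,520 × 0.9 = $1,160,568
Briarton Township: $1,160,568 × 0.0029 = $3,365.6472
Regional Park District: $1,160,568 × 0.00258 = $2,994.26544
City of Fairoaks: $1,160,568 × 0.0108 = $12,534.1344
Levies subtotal = $18,894.04704
After credit = $18,894.04704 − $1,704 = $17,190.04704
Total = $17,190.04704 + $678 = $17,868.04704

$17,868.05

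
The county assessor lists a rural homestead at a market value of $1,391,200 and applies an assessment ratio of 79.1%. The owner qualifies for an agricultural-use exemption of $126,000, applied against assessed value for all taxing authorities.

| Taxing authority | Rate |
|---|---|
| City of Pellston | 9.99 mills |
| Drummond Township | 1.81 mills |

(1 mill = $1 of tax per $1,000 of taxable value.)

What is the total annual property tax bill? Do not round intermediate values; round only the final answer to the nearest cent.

Assessed value = $1,391,200 × 0.791 = $1,100,439.2
Taxable value = $1,100,439.2 − $126,000 = $974,439.2
City of Pellston: $974,439.2 × 0.00999 = $9,734.647608
Drummond Township: $974,439.2 × 0.00181 = $1,763.734952
Total = $9,734.647608 + $1,763.734952 = $11,498.38256

$11,498.38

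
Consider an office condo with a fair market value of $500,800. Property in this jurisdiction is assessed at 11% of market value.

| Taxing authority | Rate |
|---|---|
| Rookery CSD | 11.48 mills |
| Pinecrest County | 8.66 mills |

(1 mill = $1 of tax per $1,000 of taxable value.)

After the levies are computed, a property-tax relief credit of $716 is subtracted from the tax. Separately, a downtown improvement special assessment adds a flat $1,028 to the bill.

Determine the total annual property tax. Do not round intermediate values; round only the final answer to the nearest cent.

$1,421.47

Assessed value = $500,800 × 0.11 = $55,088
Rookery CSD: $55,088 × 0.01148 = $632.41024
Pinecrest County: $55,088 × 0.00866 = $477.06208
Levies subtotal = $1,109.47232
After credit = $1,109.47232 − $716 = $393.47232
Total = $393.47232 + $1,028 = $1,421.47232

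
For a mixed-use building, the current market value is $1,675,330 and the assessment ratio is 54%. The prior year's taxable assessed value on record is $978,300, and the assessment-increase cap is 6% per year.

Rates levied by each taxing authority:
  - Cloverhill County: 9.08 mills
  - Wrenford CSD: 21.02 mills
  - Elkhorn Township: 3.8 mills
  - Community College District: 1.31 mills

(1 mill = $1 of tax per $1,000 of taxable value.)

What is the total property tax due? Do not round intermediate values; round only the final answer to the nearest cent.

Uncapped assessed value = $1,675,330 × 0.54 = $904,678.2
Cap limit = $978,300 × 1.06 = $1,036,998
Taxable assessed value = min($904,678.2, $1,036,998) = $904,678.2 (cap does not bind)
Cloverhill County: $904,678.2 × 0.00908 = $8,214.478056
Wrenford CSD: $904,678.2 × 0.02102 = $19,016.335764
Elkhorn Township: $904,678.2 × 0.0038 = $3,437.77716
Community College District: $904,678.2 × 0.00131 = $1,185.128442
Total = $31,853.719422

$31,853.72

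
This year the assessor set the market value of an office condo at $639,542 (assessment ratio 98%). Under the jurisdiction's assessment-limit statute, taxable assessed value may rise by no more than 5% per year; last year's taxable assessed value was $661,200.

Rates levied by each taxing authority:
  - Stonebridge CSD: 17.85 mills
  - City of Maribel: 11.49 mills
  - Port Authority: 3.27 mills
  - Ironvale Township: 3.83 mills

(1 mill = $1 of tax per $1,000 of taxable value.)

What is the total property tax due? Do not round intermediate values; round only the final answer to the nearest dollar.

Uncapped assessed value = $639,542 × 0.98 = $626,751.16
Cap limit = $661,200 × 1.05 = $694,260
Taxable assessed value = min($626,751.16, $694,260) = $626,751.16 (cap does not bind)
Stonebridge CSD: $626,751.16 × 0.01785 = $11,187.508206
City of Maribel: $626,751.16 × 0.01149 = $7,201.3708284
Port Authority: $626,751.16 × 0.00327 = $2,049.4762932
Ironvale Township: $626,751.16 × 0.00383 = $2,400.4569428
Total = $22,838.8122704

$22,839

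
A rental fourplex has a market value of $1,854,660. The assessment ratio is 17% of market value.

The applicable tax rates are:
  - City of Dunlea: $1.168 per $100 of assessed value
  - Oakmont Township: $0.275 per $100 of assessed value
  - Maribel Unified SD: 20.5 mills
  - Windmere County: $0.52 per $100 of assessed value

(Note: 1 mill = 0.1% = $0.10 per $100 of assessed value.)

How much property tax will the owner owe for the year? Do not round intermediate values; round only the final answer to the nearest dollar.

$12,653

Assessed value = $1,854,660 × 0.17 = $315,292.2
City of Dunlea: $315,292.2 × 0.01168 = $3,682.612896
Oakmont Township: $315,292.2 × 0.00275 = $867.05355
Maribel Unified SD: $315,292.2 × 0.0205 = $6,463.4901
Windmere County: $315,292.2 × 0.0052 = $1,639.51944
Total = $12,652.675986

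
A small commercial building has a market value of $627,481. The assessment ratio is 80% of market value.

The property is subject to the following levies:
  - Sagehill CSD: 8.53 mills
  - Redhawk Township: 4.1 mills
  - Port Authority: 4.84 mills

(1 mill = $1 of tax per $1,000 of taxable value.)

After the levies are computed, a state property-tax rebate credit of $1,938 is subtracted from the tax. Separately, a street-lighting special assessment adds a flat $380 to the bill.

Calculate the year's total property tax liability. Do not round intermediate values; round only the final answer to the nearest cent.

Assessed value = $627,481 × 0.8 = $501,984.8
Sagehill CSD: $501,984.8 × 0.00853 = $4,281.930344
Redhawk Township: $501,984.8 × 0.0041 = $2,058.13768
Port Authority: $501,984.8 × 0.00484 = $2,429.606432
Levies subtotal = $8,769.674456
After credit = $8,769.674456 − $1,938 = $6,831.674456
Total = $6,831.674456 + $380 = $7,211.674456

$7,211.67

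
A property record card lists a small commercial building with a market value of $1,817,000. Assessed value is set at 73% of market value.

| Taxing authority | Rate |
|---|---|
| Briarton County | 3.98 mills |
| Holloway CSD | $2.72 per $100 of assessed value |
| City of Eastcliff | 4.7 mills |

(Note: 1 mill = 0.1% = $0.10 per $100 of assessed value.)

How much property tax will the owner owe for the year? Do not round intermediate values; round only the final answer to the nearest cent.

$47,591.59

Assessed value = $1,817,000 × 0.73 = $1,326,410
Briarton County: $1,326,410 × 0.00398 = $5,279.1118
Holloway CSD: $1,326,410 × 0.0272 = $36,078.352
City of Eastcliff: $1,326,410 × 0.0047 = $6,234.127
Total = $47,591.5908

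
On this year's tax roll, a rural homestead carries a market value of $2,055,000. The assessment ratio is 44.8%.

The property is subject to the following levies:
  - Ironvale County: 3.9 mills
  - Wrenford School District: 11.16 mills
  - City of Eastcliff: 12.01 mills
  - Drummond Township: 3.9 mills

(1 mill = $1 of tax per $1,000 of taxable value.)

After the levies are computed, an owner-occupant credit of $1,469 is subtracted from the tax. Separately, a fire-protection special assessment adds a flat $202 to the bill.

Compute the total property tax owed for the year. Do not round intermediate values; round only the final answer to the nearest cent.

$27,245.22

Assessed value = $2,055,000 × 0.448 = $920,640
Ironvale County: $920,640 × 0.0039 = $3,590.496
Wrenford School District: $920,640 × 0.01116 = $10,274.3424
City of Eastcliff: $920,640 × 0.01201 = $11,056.8864
Drummond Township: $920,640 × 0.0039 = $3,590.496
Levies subtotal = $28,512.2208
After credit = $28,512.2208 − $1,469 = $27,043.2208
Total = $27,043.2208 + $202 = $27,245.2208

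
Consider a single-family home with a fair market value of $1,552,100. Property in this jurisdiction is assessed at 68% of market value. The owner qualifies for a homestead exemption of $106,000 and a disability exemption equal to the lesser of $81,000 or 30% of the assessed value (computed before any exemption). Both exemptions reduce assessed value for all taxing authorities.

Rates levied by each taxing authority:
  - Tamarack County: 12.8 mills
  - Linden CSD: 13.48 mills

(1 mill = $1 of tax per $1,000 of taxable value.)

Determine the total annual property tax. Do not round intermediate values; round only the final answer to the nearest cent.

Assessed value = $1,552,100 × 0.68 = $1,055,428
Disability exemption = min($81,000, 30% × $1,055,428) = min($81,000, $316,628.4) = $81,000 (dollar cap binds)
Taxable value = $1,055,428 − $106,000 − $81,000 = $868,428
Tamarack County: $868,428 × 0.0128 = $11,115.8784
Linden CSD: $868,428 × 0.01348 = $11,706.40944
Total = $22,822.28784

$22,822.29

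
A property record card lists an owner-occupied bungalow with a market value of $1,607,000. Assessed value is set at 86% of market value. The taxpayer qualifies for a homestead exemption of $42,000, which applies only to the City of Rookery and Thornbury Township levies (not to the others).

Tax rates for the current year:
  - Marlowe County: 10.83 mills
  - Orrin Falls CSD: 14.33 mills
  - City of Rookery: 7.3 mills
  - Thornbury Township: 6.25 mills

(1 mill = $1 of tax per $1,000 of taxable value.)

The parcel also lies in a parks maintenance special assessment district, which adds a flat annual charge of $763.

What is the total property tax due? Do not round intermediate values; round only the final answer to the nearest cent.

$53,691.89

Assessed value = $1,607,000 × 0.86 = $1,382,020
Marlowe County: $1,382,020 × 0.01083 = $14,967.2766
Orrin Falls CSD: $1,382,020 × 0.01433 = $19,804.3466
City of Rookery: ($1,382,020 − $42,000) × 0.0073 = $1,340,020 × 0.0073 = $9,782.146
Thornbury Township: ($1,382,020 − $42,000) × 0.00625 = $1,340,020 × 0.00625 = $8,375.125
Levies subtotal = $52,928.8942
Total = $52,928.8942 + $763 = $53,691.8942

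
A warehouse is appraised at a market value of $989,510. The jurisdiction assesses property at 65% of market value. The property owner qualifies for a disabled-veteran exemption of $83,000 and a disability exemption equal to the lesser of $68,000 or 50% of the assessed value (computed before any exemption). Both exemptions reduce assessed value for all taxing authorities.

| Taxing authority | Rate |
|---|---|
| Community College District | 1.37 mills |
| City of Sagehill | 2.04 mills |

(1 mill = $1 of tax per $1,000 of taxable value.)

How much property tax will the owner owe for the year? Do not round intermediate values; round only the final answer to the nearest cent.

Assessed value = $989,510 × 0.65 = $643,181.5
Disability exemption = min($68,000, 50% × $643,181.5) = min($68,000, $321,590.75) = $68,000 (dollar cap binds)
Taxable value = $643,181.5 − $83,000 − $68,000 = $492,181.5
Community College District: $492,181.5 × 0.00137 = $674.288655
City of Sagehill: $492,181.5 × 0.00204 = $1,004.05026
Total = $1,678.338915

$1,678.34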